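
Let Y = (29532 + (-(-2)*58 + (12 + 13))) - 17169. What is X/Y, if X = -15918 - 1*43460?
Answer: -29689/6252 ≈ -4.7487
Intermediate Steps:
X = -59378 (X = -15918 - 43460 = -59378)
Y = 12504 (Y = (29532 + (-2*(-58) + 25)) - 17169 = (29532 + (116 + 25)) - 17169 = (29532 + 141) - 17169 = 29673 - 17169 = 12504)
X/Y = -59378/12504 = -59378*1/12504 = -29689/6252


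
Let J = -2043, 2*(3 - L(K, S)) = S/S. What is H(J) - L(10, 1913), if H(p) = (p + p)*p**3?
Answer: 69684061899199/2 ≈ 3.4842e+13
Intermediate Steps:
L(K, S) = 5/2 (L(K, S) = 3 - S/(2*S) = 3 - 1/2*1 = 3 - 1/2 = 5/2)
H(p) = 2*p**4 (H(p) = (2*p)*p**3 = 2*p**4)
H(J) - L(10, 1913) = 2*(-2043)**4 - 1*5/2 = 2*17421015474801 - 5/2 = 34842030949602 - 5/2 = 69684061899199/2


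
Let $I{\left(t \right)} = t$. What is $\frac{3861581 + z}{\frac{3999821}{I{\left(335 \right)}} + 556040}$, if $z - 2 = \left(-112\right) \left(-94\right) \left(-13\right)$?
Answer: $\frac{415926955}{63424407} \approx 6.5578$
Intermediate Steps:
$z = -136862$ ($z = 2 + \left(-112\right) \left(-94\right) \left(-13\right) = 2 + 10528 \left(-13\right) = 2 - 136864 = -136862$)
$\frac{3861581 + z}{\frac{3999821}{I{\left(335 \right)}} + 556040} = \frac{3861581 - 136862}{\frac{3999821}{335} + 556040} = \frac{3724719}{3999821 \cdot \frac{1}{335} + 556040} = \frac{3724719}{\frac{3999821}{335} + 556040} = \frac{3724719}{\frac{190273221}{335}} = 3724719 \cdot \frac{335}{190273221} = \frac{415926955}{63424407}$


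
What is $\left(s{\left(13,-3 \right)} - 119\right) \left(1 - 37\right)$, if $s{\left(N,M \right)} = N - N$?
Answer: $4284$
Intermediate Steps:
$s{\left(N,M \right)} = 0$
$\left(s{\left(13,-3 \right)} - 119\right) \left(1 - 37\right) = \left(0 - 119\right) \left(1 - 37\right) = \left(-119\right) \left(-36\right) = 4284$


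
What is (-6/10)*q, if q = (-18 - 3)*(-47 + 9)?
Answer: -2394/5 ≈ -478.80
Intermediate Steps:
q = 798 (q = -21*(-38) = 798)
(-6/10)*q = -6/10*798 = -6*1/10*798 = -3/5*798 = -2394/5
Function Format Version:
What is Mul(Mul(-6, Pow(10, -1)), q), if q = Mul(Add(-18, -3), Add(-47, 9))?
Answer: Rational(-2394, 5) ≈ -478.80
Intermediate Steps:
q = 798 (q = Mul(-21, -38) = 798)
Mul(Mul(-6, Pow(10, -1)), q) = Mul(Mul(-6, Pow(10, -1)), 798) = Mul(Mul(-6, Rational(1, 10)), 798) = Mul(Rational(-3, 5), 798) = Rational(-2394, 5)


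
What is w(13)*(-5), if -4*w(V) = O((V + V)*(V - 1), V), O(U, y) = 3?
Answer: 15/4 ≈ 3.7500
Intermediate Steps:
w(V) = -3/4 (w(V) = -1/4*3 = -3/4)
w(13)*(-5) = -3/4*(-5) = 15/4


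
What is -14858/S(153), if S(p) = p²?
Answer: -874/1377 ≈ -0.63471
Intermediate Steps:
-14858/S(153) = -14858/(153²) = -14858/23409 = -14858*1/23409 = -874/1377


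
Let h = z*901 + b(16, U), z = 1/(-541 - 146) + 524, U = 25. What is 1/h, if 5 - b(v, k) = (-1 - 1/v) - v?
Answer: 10992/5189815103 ≈ 2.1180e-6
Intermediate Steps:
z = 359987/687 (z = 1/(-687) + 524 = -1/687 + 524 = 359987/687 ≈ 524.00)
b(v, k) = 6 + v + 1/v (b(v, k) = 5 - ((-1 - 1/v) - v) = 5 - (-1 - v - 1/v) = 5 + (1 + v + 1/v) = 6 + v + 1/v)
h = 5189815103/10992 (h = (359987/687)*901 + (6 + 16 + 1/16) = 324348287/687 + (6 + 16 + 1/16) = 324348287/687 + 353/16 = 5189815103/10992 ≈ 4.7215e+5)
1/h = 1/(5189815103/10992) = 10992/5189815103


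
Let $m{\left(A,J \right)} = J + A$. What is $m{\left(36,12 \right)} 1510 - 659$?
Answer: $71821$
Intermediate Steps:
$m{\left(A,J \right)} = A + J$
$m{\left(36,12 \right)} 1510 - 659 = \left(36 + 12\right) 1510 - 659 = 48 \cdot 1510 - 659 = 72480 - 659 = 71821$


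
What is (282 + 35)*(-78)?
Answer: -24726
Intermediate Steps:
(282 + 35)*(-78) = 317*(-78) = -24726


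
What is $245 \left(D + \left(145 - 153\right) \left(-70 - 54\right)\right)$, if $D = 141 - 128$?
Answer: $246225$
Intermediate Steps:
$D = 13$
$245 \left(D + \left(145 - 153\right) \left(-70 - 54\right)\right) = 245 \left(13 + \left(145 - 153\right) \left(-70 - 54\right)\right) = 245 \left(13 - -992\right) = 245 \left(13 + 992\right) = 245 \cdot 1005 = 246225$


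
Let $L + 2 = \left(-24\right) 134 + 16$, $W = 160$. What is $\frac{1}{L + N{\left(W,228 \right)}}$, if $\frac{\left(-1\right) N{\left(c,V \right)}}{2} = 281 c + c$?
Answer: $- \frac{1}{93442} \approx -1.0702 \cdot 10^{-5}$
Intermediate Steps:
$N{\left(c,V \right)} = - 564 c$ ($N{\left(c,V \right)} = - 2 \left(281 c + c\right) = - 2 \cdot 282 c = - 564 c$)
$L = -3202$ ($L = -2 + \left(\left(-24\right) 134 + 16\right) = -2 + \left(-3216 + 16\right) = -2 - 3200 = -3202$)
$\frac{1}{L + N{\left(W,228 \right)}} = \frac{1}{-3202 - 90240} = \frac{1}{-93442} = - \frac{1}{93442}$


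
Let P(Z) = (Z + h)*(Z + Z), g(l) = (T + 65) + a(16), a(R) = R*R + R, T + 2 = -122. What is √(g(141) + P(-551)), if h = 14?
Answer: √591987 ≈ 769.41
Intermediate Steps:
T = -124 (T = -2 - 122 = -124)
a(R) = R + R² (a(R) = R² + R = R + R²)
g(l) = 213 (g(l) = (-124 + 65) + 16*(1 + 16) = -59 + 16*17 = -59 + 272 = 213)
P(Z) = 2*Z*(14 + Z) (P(Z) = (Z + 14)*(Z + Z) = (14 + Z)*(2*Z) = 2*Z*(14 + Z))
√(g(141) + P(-551)) = √(213 + 2*(-551)*(14 - 551)) = √(213 + 2*(-551)*(-537)) = √(213 + 591774) = √591987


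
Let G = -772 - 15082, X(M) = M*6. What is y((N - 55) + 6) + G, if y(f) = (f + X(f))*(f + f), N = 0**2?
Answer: 17760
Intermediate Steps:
X(M) = 6*M
N = 0
y(f) = 14*f**2 (y(f) = (f + 6*f)*(f + f) = (7*f)*(2*f) = 14*f**2)
G = -15854
y((N - 55) + 6) + G = 14*((0 - 55) + 6)**2 - 15854 = 14*(-55 + 6)**2 - 15854 = 14*(-49)**2 - 15854 = 14*2401 - 15854 = 33614 - 15854 = 17760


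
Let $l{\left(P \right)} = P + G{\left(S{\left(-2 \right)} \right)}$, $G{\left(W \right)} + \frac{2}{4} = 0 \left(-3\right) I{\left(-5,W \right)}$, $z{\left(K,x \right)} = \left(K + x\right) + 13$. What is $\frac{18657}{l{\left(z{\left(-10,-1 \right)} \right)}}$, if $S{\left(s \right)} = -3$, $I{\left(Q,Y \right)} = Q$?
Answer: $12438$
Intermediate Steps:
$z{\left(K,x \right)} = 13 + K + x$
$G{\left(W \right)} = - \frac{1}{2}$ ($G{\left(W \right)} = - \frac{1}{2} + 0 \left(-3\right) \left(-5\right) = - \frac{1}{2} + 0 \left(-5\right) = - \frac{1}{2} + 0 = - \frac{1}{2}$)
$l{\left(P \right)} = - \frac{1}{2} + P$ ($l{\left(P \right)} = P - \frac{1}{2} = - \frac{1}{2} + P$)
$\frac{18657}{l{\left(z{\left(-10,-1 \right)} \right)}} = \frac{18657}{- \frac{1}{2} - -2} = \frac{18657}{- \frac{1}{2} + 2} = \frac{18657}{\frac{3}{2}} = 18657 \cdot \frac{2}{3} = 12438$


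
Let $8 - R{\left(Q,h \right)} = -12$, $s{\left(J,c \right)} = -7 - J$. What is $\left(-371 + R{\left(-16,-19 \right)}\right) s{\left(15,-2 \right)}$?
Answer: $7722$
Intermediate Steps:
$R{\left(Q,h \right)} = 20$ ($R{\left(Q,h \right)} = 8 - -12 = 8 + 12 = 20$)
$\left(-371 + R{\left(-16,-19 \right)}\right) s{\left(15,-2 \right)} = \left(-371 + 20\right) \left(-7 - 15\right) = - 351 \left(-7 - 15\right) = \left(-351\right) \left(-22\right) = 7722$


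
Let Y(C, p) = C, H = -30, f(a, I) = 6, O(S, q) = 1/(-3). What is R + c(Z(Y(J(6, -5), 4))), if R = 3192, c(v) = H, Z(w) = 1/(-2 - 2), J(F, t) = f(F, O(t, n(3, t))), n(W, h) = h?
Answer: 3162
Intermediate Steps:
O(S, q) = -1/3
J(F, t) = 6
Z(w) = -1/4 (Z(w) = 1/(-4) = -1/4)
c(v) = -30
R + c(Z(Y(J(6, -5), 4))) = 3192 - 30 = 3162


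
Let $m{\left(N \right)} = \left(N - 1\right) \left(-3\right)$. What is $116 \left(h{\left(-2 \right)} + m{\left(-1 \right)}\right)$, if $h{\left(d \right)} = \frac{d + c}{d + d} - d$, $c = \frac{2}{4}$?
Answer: $\frac{1943}{2} \approx 971.5$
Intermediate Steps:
$c = \frac{1}{2}$ ($c = 2 \cdot \frac{1}{4} = \frac{1}{2} \approx 0.5$)
$h{\left(d \right)} = - d + \frac{\frac{1}{2} + d}{2 d}$ ($h{\left(d \right)} = \frac{d + \frac{1}{2}}{d + d} - d = \frac{\frac{1}{2} + d}{2 d} - d = - d + \frac{\frac{1}{2} + d}{2 d}$)
$m{\left(N \right)} = 3 - 3 N$ ($m{\left(N \right)} = \left(-1 + N\right) \left(-3\right) = 3 - 3 N$)
$116 \left(h{\left(-2 \right)} + m{\left(-1 \right)}\right) = 116 \left(\left(\frac{1}{2} - -2 + \frac{1}{4 \left(-2\right)}\right) + \left(3 - -3\right)\right) = 116 \left(\left(\frac{1}{2} + 2 + \frac{1}{4} \left(- \frac{1}{2}\right)\right) + \left(3 + 3\right)\right) = 116 \left(\left(\frac{1}{2} + 2 - \frac{1}{8}\right) + 6\right) = 116 \left(\frac{19}{8} + 6\right) = 116 \cdot \frac{67}{8} = \frac{1943}{2}$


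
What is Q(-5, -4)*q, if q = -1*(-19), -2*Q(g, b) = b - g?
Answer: -19/2 ≈ -9.5000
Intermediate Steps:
Q(g, b) = g/2 - b/2 (Q(g, b) = -(b - g)/2 = g/2 - b/2)
q = 19
Q(-5, -4)*q = ((½)*(-5) - ½*(-4))*19 = (-5/2 + 2)*19 = -½*19 = -19/2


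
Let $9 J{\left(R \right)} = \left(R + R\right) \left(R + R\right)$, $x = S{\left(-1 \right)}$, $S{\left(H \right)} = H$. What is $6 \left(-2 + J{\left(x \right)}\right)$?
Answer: $- \frac{28}{3} \approx -9.3333$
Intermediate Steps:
$x = -1$
$J{\left(R \right)} = \frac{4 R^{2}}{9}$ ($J{\left(R \right)} = \frac{\left(R + R\right) \left(R + R\right)}{9} = \frac{2 R 2 R}{9} = \frac{4 R^{2}}{9}$)
$6 \left(-2 + J{\left(x \right)}\right) = 6 \left(-2 + \frac{4 \left(-1\right)^{2}}{9}\right) = 6 \left(-2 + \frac{4}{9} \cdot 1\right) = 6 \left(-2 + \frac{4}{9}\right) = 6 \left(- \frac{14}{9}\right) = - \frac{28}{3}$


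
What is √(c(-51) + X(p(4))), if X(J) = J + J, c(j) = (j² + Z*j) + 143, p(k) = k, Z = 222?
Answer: I*√8570 ≈ 92.574*I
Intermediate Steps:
c(j) = 143 + j² + 222*j (c(j) = (j² + 222*j) + 143 = 143 + j² + 222*j)
X(J) = 2*J
√(c(-51) + X(p(4))) = √((143 + (-51)² + 222*(-51)) + 2*4) = √((143 + 2601 - 11322) + 8) = √(-8578 + 8) = √(-8570) = I*√8570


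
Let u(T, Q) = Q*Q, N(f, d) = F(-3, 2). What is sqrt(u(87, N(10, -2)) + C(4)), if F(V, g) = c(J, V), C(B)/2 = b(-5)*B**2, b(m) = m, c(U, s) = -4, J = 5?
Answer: 12*I ≈ 12.0*I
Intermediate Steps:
C(B) = -10*B**2 (C(B) = 2*(-5*B**2) = -10*B**2)
F(V, g) = -4
N(f, d) = -4
u(T, Q) = Q**2
sqrt(u(87, N(10, -2)) + C(4)) = sqrt((-4)**2 - 10*4**2) = sqrt(16 - 10*16) = sqrt(16 - 160) = sqrt(-144) = 12*I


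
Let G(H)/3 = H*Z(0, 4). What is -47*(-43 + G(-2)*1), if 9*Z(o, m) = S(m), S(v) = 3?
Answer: 2115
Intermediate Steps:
Z(o, m) = 1/3 (Z(o, m) = (1/9)*3 = 1/3)
G(H) = H (G(H) = 3*(H*(1/3)) = 3*(H/3) = H)
-47*(-43 + G(-2)*1) = -47*(-43 - 2*1) = -47*(-43 - 2) = -47*(-45) = 2115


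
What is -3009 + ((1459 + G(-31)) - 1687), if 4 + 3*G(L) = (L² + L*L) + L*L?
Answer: -6832/3 ≈ -2277.3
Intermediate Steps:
G(L) = -4/3 + L² (G(L) = -4/3 + ((L² + L*L) + L*L)/3 = -4/3 + ((L² + L²) + L²)/3 = -4/3 + (2*L² + L²)/3 = -4/3 + (3*L²)/3 = -4/3 + L²)
-3009 + ((1459 + G(-31)) - 1687) = -3009 + ((1459 + (-4/3 + (-31)²)) - 1687) = -3009 + ((1459 + (-4/3 + 961)) - 1687) = -3009 + ((1459 + 2879/3) - 1687) = -3009 + (7256/3 - 1687) = -3009 + 2195/3 = -6832/3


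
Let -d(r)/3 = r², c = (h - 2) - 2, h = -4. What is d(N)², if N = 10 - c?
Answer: 944784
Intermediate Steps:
c = -8 (c = (-4 - 2) - 2 = -6 - 2 = -8)
N = 18 (N = 10 - 1*(-8) = 10 + 8 = 18)
d(r) = -3*r²
d(N)² = (-3*18²)² = (-3*324)² = (-972)² = 944784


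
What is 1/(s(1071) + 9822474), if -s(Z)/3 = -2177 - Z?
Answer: 1/9832218 ≈ 1.0171e-7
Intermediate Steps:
s(Z) = 6531 + 3*Z (s(Z) = -3*(-2177 - Z) = 6531 + 3*Z)
1/(s(1071) + 9822474) = 1/((6531 + 3*1071) + 9822474) = 1/((6531 + 3213) + 9822474) = 1/(9744 + 9822474) = 1/9832218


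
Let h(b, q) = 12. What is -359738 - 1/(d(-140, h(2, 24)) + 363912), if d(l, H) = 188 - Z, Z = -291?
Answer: -131085289559/364391 ≈ -3.5974e+5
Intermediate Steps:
d(l, H) = 479 (d(l, H) = 188 - 1*(-291) = 188 + 291 = 479)
-359738 - 1/(d(-140, h(2, 24)) + 363912) = -359738 - 1/(479 + 363912) = -359738 - 1/364391 = -131085289559/364391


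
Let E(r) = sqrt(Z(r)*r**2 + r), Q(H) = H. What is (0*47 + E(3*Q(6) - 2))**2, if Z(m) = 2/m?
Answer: 48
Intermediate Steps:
E(r) = sqrt(3)*sqrt(r) (E(r) = sqrt((2/r)*r**2 + r) = sqrt(2*r + r) = sqrt(3*r) = sqrt(3)*sqrt(r))
(0*47 + E(3*Q(6) - 2))**2 = (0*47 + sqrt(3)*sqrt(3*6 - 2))**2 = (0 + sqrt(3)*sqrt(18 - 2))**2 = (0 + sqrt(3)*sqrt(16))**2 = (0 + sqrt(3)*4)**2 = (0 + 4*sqrt(3))**2 = (4*sqrt(3))**2 = 48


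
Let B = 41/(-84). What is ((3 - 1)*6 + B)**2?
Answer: 935089/7056 ≈ 132.52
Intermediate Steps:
B = -41/84 (B = 41*(-1/84) = -41/84 ≈ -0.48810)
((3 - 1)*6 + B)**2 = ((3 - 1)*6 - 41/84)**2 = (2*6 - 41/84)**2 = (12 - 41/84)**2 = (967/84)**2 = 935089/7056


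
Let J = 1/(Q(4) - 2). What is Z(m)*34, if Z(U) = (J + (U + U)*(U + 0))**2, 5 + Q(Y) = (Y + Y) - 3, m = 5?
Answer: 166617/2 ≈ 83309.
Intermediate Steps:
Q(Y) = -8 + 2*Y (Q(Y) = -5 + ((Y + Y) - 3) = -5 + (2*Y - 3) = -5 + (-3 + 2*Y) = -8 + 2*Y)
J = -1/2 (J = 1/((-8 + 2*4) - 2) = 1/((-8 + 8) - 2) = 1/(0 - 2) = 1/(-2) = -1/2 ≈ -0.50000)
Z(U) = (-1/2 + 2*U**2)**2 (Z(U) = (-1/2 + (U + U)*(U + 0))**2 = (-1/2 + (2*U)*U)**2 = (-1/2 + 2*U**2)**2)
Z(m)*34 = ((-1 + 4*5**2)**2/4)*34 = ((-1 + 4*25)**2/4)*34 = ((-1 + 100)**2/4)*34 = ((1/4)*99**2)*34 = ((1/4)*9801)*34 = (9801/4)*34 = 166617/2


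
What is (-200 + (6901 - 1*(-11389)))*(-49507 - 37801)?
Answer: -1579401720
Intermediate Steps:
(-200 + (6901 - 1*(-11389)))*(-49507 - 37801) = (-200 + (6901 + 11389))*(-87308) = (-200 + 18290)*(-87308) = 18090*(-87308) = -1579401720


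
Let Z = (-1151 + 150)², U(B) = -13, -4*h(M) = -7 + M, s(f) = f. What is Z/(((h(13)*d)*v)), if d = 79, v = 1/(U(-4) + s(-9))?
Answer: 44088044/237 ≈ 1.8603e+5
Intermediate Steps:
h(M) = 7/4 - M/4 (h(M) = -(-7 + M)/4 = 7/4 - M/4)
v = -1/22 (v = 1/(-13 - 9) = 1/(-22) = -1/22 ≈ -0.045455)
Z = 1002001 (Z = (-1001)² = 1002001)
Z/(((h(13)*d)*v)) = 1002001/((((7/4 - ¼*13)*79)*(-1/22))) = 1002001/((((7/4 - 13/4)*79)*(-1/22))) = 1002001/((-3/2*79*(-1/22))) = 1002001/((-237/2*(-1/22))) = 1002001/(237/44) = 1002001*(44/237) = 44088044/237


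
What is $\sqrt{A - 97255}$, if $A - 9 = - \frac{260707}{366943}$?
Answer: $\frac{i \sqrt{13093993896412955}}{366943} \approx 311.84 i$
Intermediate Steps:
$A = \frac{3041780}{366943}$ ($A = 9 - \frac{260707}{366943} = \frac{3041780}{366943} \approx 8.2895$)
$\sqrt{A - 97255} = \sqrt{\frac{3041780}{366943} - 97255} = \sqrt{- \frac{35683999685}{366943}} = \frac{i \sqrt{13093993896412955}}{366943}$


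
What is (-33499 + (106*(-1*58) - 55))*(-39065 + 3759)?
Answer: 1401718812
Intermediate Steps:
(-33499 + (106*(-1*58) - 55))*(-39065 + 3759) = (-33499 + (106*(-58) - 55))*(-35306) = (-33499 + (-6148 - 55))*(-35306) = (-33499 - 6203)*(-35306) = -39702*(-35306) = 1401718812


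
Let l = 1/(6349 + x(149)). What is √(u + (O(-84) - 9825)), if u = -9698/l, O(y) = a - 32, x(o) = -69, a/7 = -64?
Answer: I*√60913745 ≈ 7804.7*I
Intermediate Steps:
a = -448 (a = 7*(-64) = -448)
O(y) = -480 (O(y) = -448 - 32 = -480)
l = 1/6280 (l = 1/(6349 - 69) = 1/6280 ≈ 0.00015924)
u = -60903440 (u = -9698/1/6280 = -9698*6280 = -60903440)
√(u + (O(-84) - 9825)) = √(-60903440 + (-480 - 9825)) = √(-60903440 - 10305) = √(-60913745) = I*√60913745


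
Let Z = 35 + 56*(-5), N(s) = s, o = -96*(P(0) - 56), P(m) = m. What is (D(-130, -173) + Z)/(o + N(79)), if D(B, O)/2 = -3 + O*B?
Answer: 44729/5455 ≈ 8.1996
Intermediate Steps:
D(B, O) = -6 + 2*B*O (D(B, O) = 2*(-3 + O*B) = 2*(-3 + B*O) = -6 + 2*B*O)
o = 5376 (o = -96*(0 - 56) = -96*(-56) = 5376)
Z = -245 (Z = 35 - 280 = -245)
(D(-130, -173) + Z)/(o + N(79)) = ((-6 + 2*(-130)*(-173)) - 245)/(5376 + 79) = ((-6 + 44980) - 245)/5455 = (44974 - 245)*(1/5455) = 44729*(1/5455) = 44729/5455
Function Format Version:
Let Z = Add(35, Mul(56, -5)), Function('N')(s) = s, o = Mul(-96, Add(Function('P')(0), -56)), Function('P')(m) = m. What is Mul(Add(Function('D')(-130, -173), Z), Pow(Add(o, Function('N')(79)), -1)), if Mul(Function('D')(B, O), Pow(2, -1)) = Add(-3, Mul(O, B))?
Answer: Rational(44729, 5455) ≈ 8.1996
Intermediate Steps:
Function('D')(B, O) = Add(-6, Mul(2, B, O)) (Function('D')(B, O) = Mul(2, Add(-3, Mul(O, B))) = Mul(2, Add(-3, Mul(B, O))) = Add(-6, Mul(2, B, O)))
o = 5376 (o = Mul(-96, Add(0, -56)) = Mul(-96, -56) = 5376)
Z = -245 (Z = Add(35, -280) = -245)
Mul(Add(Function('D')(-130, -173), Z), Pow(Add(o, Function('N')(79)), -1)) = Mul(Add(Add(-6, Mul(2, -130, -173)), -245), Pow(Add(5376, 79), -1)) = Mul(Add(Add(-6, 44980), -245), Pow(5455, -1)) = Mul(Add(44974, -245), Rational(1, 5455)) = Mul(44729, Rational(1, 5455)) = Rational(44729, 5455)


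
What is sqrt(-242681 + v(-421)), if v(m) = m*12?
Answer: I*sqrt(247733) ≈ 497.73*I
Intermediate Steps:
v(m) = 12*m
sqrt(-242681 + v(-421)) = sqrt(-242681 + 12*(-421)) = sqrt(-242681 - 5052) = sqrt(-247733) = I*sqrt(247733)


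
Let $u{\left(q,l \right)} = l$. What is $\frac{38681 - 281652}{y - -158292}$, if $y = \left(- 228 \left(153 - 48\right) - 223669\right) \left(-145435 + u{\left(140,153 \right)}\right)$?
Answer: $- \frac{242971}{35973289030} \approx -6.7542 \cdot 10^{-6}$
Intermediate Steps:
$y = 35973130738$ ($y = \left(- 228 \left(153 - 48\right) - 223669\right) \left(-145435 + 153\right) = \left(\left(-228\right) 105 - 223669\right) \left(-145282\right) = \left(-23940 - 223669\right) \left(-145282\right) = \left(-247609\right) \left(-145282\right) = 35973130738$)
$\frac{38681 - 281652}{y - -158292} = \frac{38681 - 281652}{35973130738 - -158292} = - \frac{242971}{35973130738 + \left(-16934 + 175226\right)} = - \frac{242971}{35973130738 + 158292} = - \frac{242971}{35973289030}$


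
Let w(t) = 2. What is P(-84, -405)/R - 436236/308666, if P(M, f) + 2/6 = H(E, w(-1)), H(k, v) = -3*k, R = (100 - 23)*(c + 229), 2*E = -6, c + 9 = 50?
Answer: -6800003501/4812874605 ≈ -1.4129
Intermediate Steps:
c = 41 (c = -9 + 50 = 41)
E = -3 (E = (1/2)*(-6) = -3)
R = 20790 (R = (100 - 23)*(41 + 229) = 77*270 = 20790)
P(M, f) = 26/3 (P(M, f) = -1/3 - 3*(-3) = -1/3 + 9 = 26/3)
P(-84, -405)/R - 436236/308666 = (26/3)/20790 - 436236/308666 = (26/3)*(1/20790) - 436236*1/308666 = 13/31185 - 218118/154333 = -6800003501/4812874605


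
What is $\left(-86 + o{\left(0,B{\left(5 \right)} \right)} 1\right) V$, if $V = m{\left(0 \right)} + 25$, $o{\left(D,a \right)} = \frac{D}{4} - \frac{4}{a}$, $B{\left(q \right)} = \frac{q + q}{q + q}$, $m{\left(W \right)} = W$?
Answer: $-2250$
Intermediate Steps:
$B{\left(q \right)} = 1$ ($B{\left(q \right)} = \frac{2 q}{2 q} = 2 q \frac{1}{2 q} = 1$)
$o{\left(D,a \right)} = - \frac{4}{a} + \frac{D}{4}$ ($o{\left(D,a \right)} = D \frac{1}{4} - \frac{4}{a} = \frac{D}{4} - \frac{4}{a} = - \frac{4}{a} + \frac{D}{4}$)
$V = 25$ ($V = 0 + 25 = 25$)
$\left(-86 + o{\left(0,B{\left(5 \right)} \right)} 1\right) V = \left(-86 + \left(- \frac{4}{1} + \frac{1}{4} \cdot 0\right) 1\right) 25 = \left(-86 + \left(\left(-4\right) 1 + 0\right) 1\right) 25 = \left(-86 + \left(-4 + 0\right) 1\right) 25 = \left(-86 - 4\right) 25 = \left(-90\right) 25 = -2250$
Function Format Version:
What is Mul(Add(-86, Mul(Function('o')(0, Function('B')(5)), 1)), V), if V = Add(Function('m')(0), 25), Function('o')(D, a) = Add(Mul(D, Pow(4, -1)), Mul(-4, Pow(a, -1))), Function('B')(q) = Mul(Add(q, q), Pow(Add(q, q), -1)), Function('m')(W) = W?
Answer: -2250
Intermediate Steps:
Function('B')(q) = 1 (Function('B')(q) = Mul(Mul(2, q), Pow(Mul(2, q), -1)) = Mul(Mul(2, q), Mul(Rational(1, 2), Pow(q, -1))) = 1)
Function('o')(D, a) = Add(Mul(-4, Pow(a, -1)), Mul(Rational(1, 4), D)) (Function('o')(D, a) = Add(Mul(D, Rational(1, 4)), Mul(-4, Pow(a, -1))) = Add(Mul(Rational(1, 4), D), Mul(-4, Pow(a, -1))) = Add(Mul(-4, Pow(a, -1)), Mul(Rational(1, 4), D)))
V = 25 (V = Add(0, 25) = 25)
Mul(Add(-86, Mul(Function('o')(0, Function('B')(5)), 1)), V) = Mul(Add(-86, Mul(Add(Mul(-4, Pow(1, -1)), Mul(Rational(1, 4), 0)), 1)), 25) = Mul(Add(-86, Mul(Add(Mul(-4, 1), 0), 1)), 25) = Mul(Add(-86, Mul(Add(-4, 0), 1)), 25) = Mul(Add(-86, Mul(-4, 1)), 25) = Mul(Add(-86, -4), 25) = Mul(-90, 25) = -2250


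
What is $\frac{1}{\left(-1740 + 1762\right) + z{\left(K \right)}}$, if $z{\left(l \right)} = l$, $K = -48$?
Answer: $- \frac{1}{26} \approx -0.038462$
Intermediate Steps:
$\frac{1}{\left(-1740 + 1762\right) + z{\left(K \right)}} = \frac{1}{\left(-1740 + 1762\right) - 48} = \frac{1}{22 - 48} = \frac{1}{-26} = - \frac{1}{26}$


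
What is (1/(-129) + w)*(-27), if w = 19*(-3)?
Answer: 66186/43 ≈ 1539.2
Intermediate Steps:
w = -57
(1/(-129) + w)*(-27) = (1/(-129) - 57)*(-27) = (-1/129 - 57)*(-27) = -7354/129*(-27) = 66186/43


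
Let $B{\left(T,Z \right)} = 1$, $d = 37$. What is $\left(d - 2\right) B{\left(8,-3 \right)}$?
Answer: $35$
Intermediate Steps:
$\left(d - 2\right) B{\left(8,-3 \right)} = \left(37 - 2\right) 1 = 35 \cdot 1 = 35$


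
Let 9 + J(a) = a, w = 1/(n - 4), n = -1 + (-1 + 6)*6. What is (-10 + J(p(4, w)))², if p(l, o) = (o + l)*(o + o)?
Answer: 136258929/390625 ≈ 348.82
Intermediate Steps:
n = 29 (n = -1 + 5*6 = -1 + 30 = 29)
w = 1/25 (w = 1/(29 - 4) = 1/25 ≈ 0.040000)
p(l, o) = 2*o*(l + o) (p(l, o) = (l + o)*(2*o) = 2*o*(l + o))
J(a) = -9 + a
(-10 + J(p(4, w)))² = (-10 + (-9 + 2*(1/25)*(4 + 1/25)))² = (-10 + (-9 + 2*(1/25)*(101/25)))² = (-10 + (-9 + 202/625))² = (-10 - 5423/625)² = (-11673/625)² = 136258929/390625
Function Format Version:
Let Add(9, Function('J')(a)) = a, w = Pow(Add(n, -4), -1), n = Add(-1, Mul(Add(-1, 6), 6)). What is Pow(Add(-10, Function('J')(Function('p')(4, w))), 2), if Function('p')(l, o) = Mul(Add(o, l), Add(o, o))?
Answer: Rational(136258929, 390625) ≈ 348.82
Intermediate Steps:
n = 29 (n = Add(-1, Mul(5, 6)) = Add(-1, 30) = 29)
w = Rational(1, 25) (w = Pow(Add(29, -4), -1) = Pow(25, -1) = Rational(1, 25) ≈ 0.040000)
Function('p')(l, o) = Mul(2, o, Add(l, o)) (Function('p')(l, o) = Mul(Add(l, o), Mul(2, o)) = Mul(2, o, Add(l, o)))
Function('J')(a) = Add(-9, a)
Pow(Add(-10, Function('J')(Function('p')(4, w))), 2) = Pow(Add(-10, Add(-9, Mul(2, Rational(1, 25), Add(4, Rational(1, 25))))), 2) = Pow(Add(-10, Add(-9, Mul(2, Rational(1, 25), Rational(101, 25)))), 2) = Pow(Add(-10, Add(-9, Rational(202, 625))), 2) = Pow(Add(-10, Rational(-5423, 625)), 2) = Pow(Rational(-11673, 625), 2) = Rational(136258929, 390625)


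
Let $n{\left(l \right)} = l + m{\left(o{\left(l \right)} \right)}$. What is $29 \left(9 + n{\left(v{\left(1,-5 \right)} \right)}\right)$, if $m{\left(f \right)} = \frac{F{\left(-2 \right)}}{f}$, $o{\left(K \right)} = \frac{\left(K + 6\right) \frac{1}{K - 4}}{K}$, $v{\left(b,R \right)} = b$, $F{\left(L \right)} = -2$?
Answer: $\frac{2204}{7} \approx 314.86$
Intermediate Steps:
$o{\left(K \right)} = \frac{6 + K}{K \left(-4 + K\right)}$ ($o{\left(K \right)} = \frac{\left(6 + K\right) \frac{1}{-4 + K}}{K} = \frac{\frac{1}{-4 + K} \left(6 + K\right)}{K} = \frac{6 + K}{K \left(-4 + K\right)}$)
$m{\left(f \right)} = - \frac{2}{f}$
$n{\left(l \right)} = l - \frac{2 l \left(-4 + l\right)}{6 + l}$ ($n{\left(l \right)} = l - \frac{2}{\frac{1}{l} \frac{1}{-4 + l} \left(6 + l\right)} = l - 2 \frac{l \left(-4 + l\right)}{6 + l} = l - \frac{2 l \left(-4 + l\right)}{6 + l}$)
$29 \left(9 + n{\left(v{\left(1,-5 \right)} \right)}\right) = 29 \left(9 + 1 \frac{1}{6 + 1} \left(14 - 1\right)\right) = 29 \left(9 + 1 \cdot \frac{1}{7} \left(14 - 1\right)\right) = 29 \left(9 + 1 \cdot \frac{1}{7} \cdot 13\right) = 29 \left(9 + \frac{13}{7}\right) = 29 \cdot \frac{76}{7} = \frac{2204}{7}$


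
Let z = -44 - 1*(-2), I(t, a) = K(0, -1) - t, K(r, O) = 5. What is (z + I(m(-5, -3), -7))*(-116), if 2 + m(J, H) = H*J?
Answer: 5800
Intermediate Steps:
m(J, H) = -2 + H*J
I(t, a) = 5 - t
z = -42 (z = -44 + 2 = -42)
(z + I(m(-5, -3), -7))*(-116) = (-42 + (5 - (-2 - 3*(-5))))*(-116) = (-42 + (5 - (-2 + 15)))*(-116) = (-42 + (5 - 1*13))*(-116) = (-42 + (5 - 13))*(-116) = (-42 - 8)*(-116) = -50*(-116) = 5800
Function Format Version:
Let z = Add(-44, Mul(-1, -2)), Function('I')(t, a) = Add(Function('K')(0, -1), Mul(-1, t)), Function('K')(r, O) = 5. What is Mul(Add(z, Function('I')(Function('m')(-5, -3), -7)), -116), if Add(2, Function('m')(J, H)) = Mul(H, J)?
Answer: 5800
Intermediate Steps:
Function('m')(J, H) = Add(-2, Mul(H, J))
Function('I')(t, a) = Add(5, Mul(-1, t))
z = -42 (z = Add(-44, 2) = -42)
Mul(Add(z, Function('I')(Function('m')(-5, -3), -7)), -116) = Mul(Add(-42, Add(5, Mul(-1, Add(-2, Mul(-3, -5))))), -116) = Mul(Add(-42, Add(5, Mul(-1, Add(-2, 15)))), -116) = Mul(Add(-42, Add(5, Mul(-1, 13))), -116) = Mul(Add(-42, Add(5, -13)), -116) = Mul(Add(-42, -8), -116) = Mul(-50, -116) = 5800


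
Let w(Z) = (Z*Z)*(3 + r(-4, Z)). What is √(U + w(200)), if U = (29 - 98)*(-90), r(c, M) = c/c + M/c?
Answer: I*√1833790 ≈ 1354.2*I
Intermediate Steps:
r(c, M) = 1 + M/c
U = 6210 (U = -69*(-90) = 6210)
w(Z) = Z²*(4 - Z/4) (w(Z) = (Z*Z)*(3 + (Z - 4)/(-4)) = Z²*(3 - (-4 + Z)/4) = Z²*(3 + (1 - Z/4)) = Z²*(4 - Z/4))
√(U + w(200)) = √(6210 + (¼)*200²*(16 - 1*200)) = √(6210 + (¼)*40000*(16 - 200)) = √(6210 + (¼)*40000*(-184)) = √(6210 - 1840000) = √(-1833790) = I*√1833790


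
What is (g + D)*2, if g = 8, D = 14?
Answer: 44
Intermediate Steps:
(g + D)*2 = (8 + 14)*2 = 22*2 = 44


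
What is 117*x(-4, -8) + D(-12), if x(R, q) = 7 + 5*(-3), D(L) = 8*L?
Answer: -1032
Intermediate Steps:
x(R, q) = -8 (x(R, q) = 7 - 15 = -8)
117*x(-4, -8) + D(-12) = 117*(-8) + 8*(-12) = -936 - 96 = -1032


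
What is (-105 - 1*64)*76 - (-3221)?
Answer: -9623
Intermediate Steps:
(-105 - 1*64)*76 - (-3221) = (-105 - 64)*76 - 1*(-3221) = -169*76 + 3221 = -12844 + 3221 = -9623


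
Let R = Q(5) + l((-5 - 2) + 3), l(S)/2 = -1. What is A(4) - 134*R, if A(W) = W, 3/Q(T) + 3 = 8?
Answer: 958/5 ≈ 191.60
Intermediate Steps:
Q(T) = 3/5 (Q(T) = 3/(-3 + 8) = 3/5)
l(S) = -2 (l(S) = 2*(-1) = -2)
R = -7/5 (R = 3/5 - 2 = -7/5 ≈ -1.4000)
A(4) - 134*R = 4 - 134*(-7/5) = 4 + 938/5 = 958/5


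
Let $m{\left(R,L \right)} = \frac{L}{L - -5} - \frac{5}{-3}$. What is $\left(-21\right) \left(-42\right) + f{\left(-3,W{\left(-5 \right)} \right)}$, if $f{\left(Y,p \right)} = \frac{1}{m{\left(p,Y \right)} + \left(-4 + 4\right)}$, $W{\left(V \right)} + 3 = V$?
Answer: $888$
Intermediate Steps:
$m{\left(R,L \right)} = \frac{5}{3} + \frac{L}{5 + L}$ ($m{\left(R,L \right)} = \frac{L}{L + 5} - - \frac{5}{3} = \frac{L}{5 + L} + \frac{5}{3} = \frac{5}{3} + \frac{L}{5 + L}$)
$W{\left(V \right)} = -3 + V$
$f{\left(Y,p \right)} = \frac{3 \left(5 + Y\right)}{25 + 8 Y}$ ($f{\left(Y,p \right)} = \frac{1}{\frac{25 + 8 Y}{3 \left(5 + Y\right)} + \left(-4 + 4\right)} = \frac{1}{\frac{25 + 8 Y}{3 \left(5 + Y\right)} + 0} = \frac{1}{\frac{1}{3} \frac{1}{5 + Y} \left(25 + 8 Y\right)} = \frac{3 \left(5 + Y\right)}{25 + 8 Y}$)
$\left(-21\right) \left(-42\right) + f{\left(-3,W{\left(-5 \right)} \right)} = \left(-21\right) \left(-42\right) + \frac{3 \left(5 - 3\right)}{25 + 8 \left(-3\right)} = 882 + 3 \frac{1}{25 - 24} \cdot 2 = 882 + 3 \cdot 1^{-1} \cdot 2 = 882 + 3 \cdot 1 \cdot 2 = 882 + 6 = 888$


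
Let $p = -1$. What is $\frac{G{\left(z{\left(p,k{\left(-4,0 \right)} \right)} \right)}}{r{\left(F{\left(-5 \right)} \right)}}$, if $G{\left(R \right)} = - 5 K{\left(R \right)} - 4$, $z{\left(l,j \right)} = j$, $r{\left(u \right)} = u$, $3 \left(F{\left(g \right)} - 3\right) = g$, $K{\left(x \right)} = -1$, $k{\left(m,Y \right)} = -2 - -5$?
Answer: $\frac{3}{4} \approx 0.75$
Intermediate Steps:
$k{\left(m,Y \right)} = 3$ ($k{\left(m,Y \right)} = -2 + 5 = 3$)
$F{\left(g \right)} = 3 + \frac{g}{3}$
$G{\left(R \right)} = 1$ ($G{\left(R \right)} = \left(-5\right) \left(-1\right) - 4 = 5 - 4 = 1$)
$\frac{G{\left(z{\left(p,k{\left(-4,0 \right)} \right)} \right)}}{r{\left(F{\left(-5 \right)} \right)}} = 1 \frac{1}{3 + \frac{1}{3} \left(-5\right)} = 1 \frac{1}{3 - \frac{5}{3}} = 1 \frac{1}{\frac{4}{3}} = 1 \cdot \frac{3}{4} = \frac{3}{4}$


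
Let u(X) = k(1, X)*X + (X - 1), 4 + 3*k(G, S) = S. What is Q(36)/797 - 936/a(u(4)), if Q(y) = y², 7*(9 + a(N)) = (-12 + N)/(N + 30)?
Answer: 2430975/23113 ≈ 105.18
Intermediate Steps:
k(G, S) = -4/3 + S/3
u(X) = -1 + X + X*(-4/3 + X/3) (u(X) = (-4/3 + X/3)*X + (X - 1) = X*(-4/3 + X/3) + (-1 + X) = -1 + X + X*(-4/3 + X/3))
a(N) = -9 + (-12 + N)/(7*(30 + N)) (a(N) = -9 + ((-12 + N)/(N + 30))/7 = -9 + ((-12 + N)/(30 + N))/7 = -9 + (-12 + N)/(7*(30 + N)))
Q(36)/797 - 936/a(u(4)) = 36²/797 - 936*7*(30 + (-1 - ⅓*4 + (⅓)*4²))/(2*(-951 - 31*(-1 - ⅓*4 + (⅓)*4²))) = 1296*(1/797) - 936*7*(30 + (-1 - 4/3 + (⅓)*16))/(2*(-951 - 31*(-1 - 4/3 + (⅓)*16))) = 1296/797 - 936*7*(30 + (-1 - 4/3 + 16/3))/(2*(-951 - 31*(-1 - 4/3 + 16/3))) = 1296/797 - 936*7*(30 + 3)/(2*(-951 - 31*3)) = 1296/797 - 936*231/(2*(-951 - 93)) = 1296/797 - 936/((2/7)*(1/33)*(-1044)) = 1296/797 - 936/(-696/77) = 1296/797 - 936*(-77/696) = 1296/797 + 3003/29 = 2430975/23113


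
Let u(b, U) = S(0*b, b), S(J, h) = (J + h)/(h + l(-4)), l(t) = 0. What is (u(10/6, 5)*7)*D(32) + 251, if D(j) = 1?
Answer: 258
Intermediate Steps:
S(J, h) = (J + h)/h (S(J, h) = (J + h)/(h + 0) = (J + h)/h)
u(b, U) = 1 (u(b, U) = (0*b + b)/b = (0 + b)/b = b/b = 1)
(u(10/6, 5)*7)*D(32) + 251 = (1*7)*1 + 251 = 7*1 + 251 = 7 + 251 = 258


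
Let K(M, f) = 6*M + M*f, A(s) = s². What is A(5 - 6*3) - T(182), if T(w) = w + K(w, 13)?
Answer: -3471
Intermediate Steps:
T(w) = 20*w (T(w) = w + w*(6 + 13) = w + w*19 = w + 19*w = 20*w)
A(5 - 6*3) - T(182) = (5 - 6*3)² - 20*182 = (5 - 18)² - 1*3640 = (-13)² - 3640 = 169 - 3640 = -3471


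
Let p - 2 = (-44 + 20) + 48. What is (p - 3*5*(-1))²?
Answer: 1681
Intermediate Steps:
p = 26 (p = 2 + ((-44 + 20) + 48) = 2 + (-24 + 48) = 2 + 24 = 26)
(p - 3*5*(-1))² = (26 - 3*5*(-1))² = (26 - 15*(-1))² = (26 + 15)² = 41² = 1681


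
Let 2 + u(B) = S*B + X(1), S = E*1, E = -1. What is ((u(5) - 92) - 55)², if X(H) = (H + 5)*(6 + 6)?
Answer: 6724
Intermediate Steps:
X(H) = 60 + 12*H (X(H) = (5 + H)*12 = 60 + 12*H)
S = -1 (S = -1*1 = -1)
u(B) = 70 - B (u(B) = -2 + (-B + (60 + 12*1)) = -2 + (-B + (60 + 12)) = -2 + (-B + 72) = -2 + (72 - B) = 70 - B)
((u(5) - 92) - 55)² = (((70 - 1*5) - 92) - 55)² = (((70 - 5) - 92) - 55)² = ((65 - 92) - 55)² = (-27 - 55)² = (-82)² = 6724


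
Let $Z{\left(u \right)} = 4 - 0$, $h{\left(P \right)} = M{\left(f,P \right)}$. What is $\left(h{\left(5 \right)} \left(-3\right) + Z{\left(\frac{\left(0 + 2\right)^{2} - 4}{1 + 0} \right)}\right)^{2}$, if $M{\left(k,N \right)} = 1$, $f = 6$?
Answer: $1$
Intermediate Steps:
$h{\left(P \right)} = 1$
$Z{\left(u \right)} = 4$ ($Z{\left(u \right)} = 4 + 0 = 4$)
$\left(h{\left(5 \right)} \left(-3\right) + Z{\left(\frac{\left(0 + 2\right)^{2} - 4}{1 + 0} \right)}\right)^{2} = \left(1 \left(-3\right) + 4\right)^{2} = \left(-3 + 4\right)^{2} = 1^{2} = 1$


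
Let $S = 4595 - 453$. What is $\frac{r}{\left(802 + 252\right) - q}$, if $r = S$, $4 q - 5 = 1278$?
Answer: $\frac{16568}{2933} \approx 5.6488$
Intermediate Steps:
$q = \frac{1283}{4}$ ($q = \frac{5}{4} + \frac{1}{4} \cdot 1278 = \frac{5}{4} + \frac{639}{2} = \frac{1283}{4} \approx 320.75$)
$S = 4142$
$r = 4142$
$\frac{r}{\left(802 + 252\right) - q} = \frac{4142}{\left(802 + 252\right) - \frac{1283}{4}} = \frac{4142}{1054 - \frac{1283}{4}} = \frac{4142}{\frac{2933}{4}} = 4142 \cdot \frac{4}{2933} = \frac{16568}{2933}$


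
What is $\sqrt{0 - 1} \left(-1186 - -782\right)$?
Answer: $- 404 i \approx - 404.0 i$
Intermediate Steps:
$\sqrt{0 - 1} \left(-1186 - -782\right) = \sqrt{-1} \left(-1186 + 782\right) = i \left(-404\right) = - 404 i$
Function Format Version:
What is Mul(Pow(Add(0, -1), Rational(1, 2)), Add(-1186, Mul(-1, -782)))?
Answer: Mul(-404, I) ≈ Mul(-404.00, I)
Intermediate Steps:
Mul(Pow(Add(0, -1), Rational(1, 2)), Add(-1186, Mul(-1, -782))) = Mul(Pow(-1, Rational(1, 2)), Add(-1186, 782)) = Mul(I, -404) = Mul(-404, I)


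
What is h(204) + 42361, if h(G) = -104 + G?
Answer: 42461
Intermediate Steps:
h(204) + 42361 = (-104 + 204) + 42361 = 100 + 42361 = 42461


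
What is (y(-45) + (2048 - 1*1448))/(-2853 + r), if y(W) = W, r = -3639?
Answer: -185/2164 ≈ -0.085490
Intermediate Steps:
(y(-45) + (2048 - 1*1448))/(-2853 + r) = (-45 + (2048 - 1*1448))/(-2853 - 3639) = (-45 + (2048 - 1448))/(-6492) = (-45 + 600)*(-1/6492) = 555*(-1/6492) = -185/2164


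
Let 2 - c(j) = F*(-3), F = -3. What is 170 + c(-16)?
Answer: 163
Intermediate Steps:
c(j) = -7 (c(j) = 2 - (-3)*(-3) = 2 - 1*9 = 2 - 9 = -7)
170 + c(-16) = 170 - 7 = 163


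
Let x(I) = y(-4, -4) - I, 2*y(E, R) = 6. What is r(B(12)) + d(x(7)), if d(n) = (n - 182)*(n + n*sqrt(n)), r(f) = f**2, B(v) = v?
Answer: 888 + 1488*I ≈ 888.0 + 1488.0*I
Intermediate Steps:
y(E, R) = 3 (y(E, R) = (1/2)*6 = 3)
x(I) = 3 - I
d(n) = (-182 + n)*(n + n**(3/2))
r(B(12)) + d(x(7)) = 12**2 + ((3 - 1*7)**2 + (3 - 1*7)**(5/2) - 182*(3 - 1*7) - 182*(3 - 1*7)**(3/2)) = 144 + ((3 - 7)**2 + (3 - 7)**(5/2) - 182*(3 - 7) - 182*(3 - 7)**(3/2)) = 144 + ((-4)**2 + (-4)**(5/2) - 182*(-4) - (-1456)*I) = 144 + (16 + 32*I + 728 - (-1456)*I) = 144 + (16 + 32*I + 728 + 1456*I) = 144 + (744 + 1488*I) = 888 + 1488*I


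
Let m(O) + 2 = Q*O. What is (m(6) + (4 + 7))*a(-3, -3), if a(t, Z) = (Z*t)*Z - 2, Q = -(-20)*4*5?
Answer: -69861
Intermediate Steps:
Q = 400 (Q = -5*(-16)*5 = 80*5 = 400)
a(t, Z) = -2 + t*Z**2 (a(t, Z) = t*Z**2 - 2 = -2 + t*Z**2)
m(O) = -2 + 400*O
(m(6) + (4 + 7))*a(-3, -3) = ((-2 + 400*6) + (4 + 7))*(-2 - 3*(-3)**2) = ((-2 + 2400) + 11)*(-2 - 3*9) = (2398 + 11)*(-2 - 27) = 2409*(-29) = -69861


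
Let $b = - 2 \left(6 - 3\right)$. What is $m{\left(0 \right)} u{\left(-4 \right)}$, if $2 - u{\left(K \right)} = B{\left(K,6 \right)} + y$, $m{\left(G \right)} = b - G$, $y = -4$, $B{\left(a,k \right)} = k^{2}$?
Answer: $180$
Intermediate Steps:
$b = -6$ ($b = \left(-2\right) 3 = -6$)
$m{\left(G \right)} = -6 - G$
$u{\left(K \right)} = -30$ ($u{\left(K \right)} = 2 - \left(6^{2} - 4\right) = 2 - \left(36 - 4\right) = 2 - 32 = -30$)
$m{\left(0 \right)} u{\left(-4 \right)} = \left(-6 - 0\right) \left(-30\right) = \left(-6 + 0\right) \left(-30\right) = \left(-6\right) \left(-30\right) = 180$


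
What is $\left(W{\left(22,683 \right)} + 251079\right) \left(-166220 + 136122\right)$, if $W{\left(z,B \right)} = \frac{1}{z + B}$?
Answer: $- \frac{5327667928208}{705} \approx -7.557 \cdot 10^{9}$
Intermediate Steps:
$W{\left(z,B \right)} = \frac{1}{B + z}$
$\left(W{\left(22,683 \right)} + 251079\right) \left(-166220 + 136122\right) = \left(\frac{1}{683 + 22} + 251079\right) \left(-166220 + 136122\right) = \left(\frac{1}{705} + 251079\right) \left(-30098\right) = \frac{177010696}{705} \left(-30098\right) = - \frac{5327667928208}{705}$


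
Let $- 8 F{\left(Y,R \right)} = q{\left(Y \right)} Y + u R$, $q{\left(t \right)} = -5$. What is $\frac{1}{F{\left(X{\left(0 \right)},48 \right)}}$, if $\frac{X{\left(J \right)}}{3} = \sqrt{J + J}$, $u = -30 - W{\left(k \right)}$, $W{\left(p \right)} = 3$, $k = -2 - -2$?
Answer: $\frac{1}{198} \approx 0.0050505$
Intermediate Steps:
$k = 0$ ($k = -2 + 2 = 0$)
$u = -33$ ($u = -30 - 3 = -33$)
$X{\left(J \right)} = 3 \sqrt{2} \sqrt{J}$ ($X{\left(J \right)} = 3 \sqrt{J + J} = 3 \sqrt{2 J} = 3 \sqrt{2} \sqrt{J}$)
$F{\left(Y,R \right)} = \frac{5 Y}{8} + \frac{33 R}{8}$ ($F{\left(Y,R \right)} = - \frac{- 5 Y - 33 R}{8} = - \frac{- 33 R - 5 Y}{8} = \frac{5 Y}{8} + \frac{33 R}{8}$)
$\frac{1}{F{\left(X{\left(0 \right)},48 \right)}} = \frac{1}{\frac{5 \cdot 3 \sqrt{2} \sqrt{0}}{8} + \frac{33}{8} \cdot 48} = \frac{1}{\frac{5 \cdot 3 \sqrt{2} \cdot 0}{8} + 198} = \frac{1}{\frac{5}{8} \cdot 0 + 198} = \frac{1}{0 + 198} = \frac{1}{198}$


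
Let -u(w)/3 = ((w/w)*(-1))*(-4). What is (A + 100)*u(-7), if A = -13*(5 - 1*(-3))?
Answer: 48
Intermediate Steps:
A = -104 (A = -13*(5 + 3) = -13*8 = -104)
u(w) = -12 (u(w) = -3*(w/w)*(-1)*(-4) = -3*1*(-1)*(-4) = -(-3)*(-4) = -3*4 = -12)
(A + 100)*u(-7) = (-104 + 100)*(-12) = -4*(-12) = 48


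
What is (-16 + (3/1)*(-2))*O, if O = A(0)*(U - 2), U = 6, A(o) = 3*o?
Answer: 0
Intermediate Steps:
O = 0 (O = (3*0)*(6 - 2) = 0*4 = 0)
(-16 + (3/1)*(-2))*O = (-16 + (3/1)*(-2))*0 = (-16 + (3*1)*(-2))*0 = (-16 + 3*(-2))*0 = (-16 - 6)*0 = -22*0 = 0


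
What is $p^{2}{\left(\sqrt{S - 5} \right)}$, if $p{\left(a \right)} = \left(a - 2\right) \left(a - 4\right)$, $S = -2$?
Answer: $\left(1 - 6 i \sqrt{7}\right)^{2} \approx -251.0 - 31.749 i$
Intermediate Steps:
$p{\left(a \right)} = \left(-4 + a\right) \left(-2 + a\right)$ ($p{\left(a \right)} = \left(-2 + a\right) \left(-4 + a\right) = \left(-4 + a\right) \left(-2 + a\right)$)
$p^{2}{\left(\sqrt{S - 5} \right)} = \left(8 + \left(\sqrt{-2 - 5}\right)^{2} - 6 \sqrt{-2 - 5}\right)^{2} = \left(8 + \left(\sqrt{-7}\right)^{2} - 6 \sqrt{-7}\right)^{2} = \left(8 + \left(i \sqrt{7}\right)^{2} - 6 i \sqrt{7}\right)^{2} = \left(8 - 7 - 6 i \sqrt{7}\right)^{2} = \left(1 - 6 i \sqrt{7}\right)^{2}$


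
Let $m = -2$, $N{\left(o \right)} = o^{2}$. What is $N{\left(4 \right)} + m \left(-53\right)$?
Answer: $122$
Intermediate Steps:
$N{\left(4 \right)} + m \left(-53\right) = 4^{2} - -106 = 16 + 106 = 122$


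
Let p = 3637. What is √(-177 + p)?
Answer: 2*√865 ≈ 58.822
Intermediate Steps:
√(-177 + p) = √(-177 + 3637) = √3460 = 2*√865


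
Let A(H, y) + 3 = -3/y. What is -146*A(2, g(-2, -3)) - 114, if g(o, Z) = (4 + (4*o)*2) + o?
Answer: 2049/7 ≈ 292.71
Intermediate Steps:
g(o, Z) = 4 + 9*o (g(o, Z) = (4 + 8*o) + o = 4 + 9*o)
A(H, y) = -3 - 3/y
-146*A(2, g(-2, -3)) - 114 = -146*(-3 - 3/(4 + 9*(-2))) - 114 = -146*(-3 - 3/(4 - 18)) - 114 = -146*(-3 - 3/(-14)) - 114 = -146*(-3 - 3*(-1/14)) - 114 = -146*(-3 + 3/14) - 114 = -146*(-39/14) - 114 = 2847/7 - 114 = 2049/7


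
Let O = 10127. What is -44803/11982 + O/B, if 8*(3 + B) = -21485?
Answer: -1934401439/257720838 ≈ -7.5058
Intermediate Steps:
B = -21509/8 (B = -3 + (⅛)*(-21485) = -3 - 21485/8 = -21509/8 ≈ -2688.6)
-44803/11982 + O/B = -44803/11982 + 10127/(-21509/8) = -44803*1/11982 + 10127*(-8/21509) = -44803/11982 - 81016/21509 = -1934401439/257720838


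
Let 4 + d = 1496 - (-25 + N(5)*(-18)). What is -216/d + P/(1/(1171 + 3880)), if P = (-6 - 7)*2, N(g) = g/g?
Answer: -201585626/1535 ≈ -1.3133e+5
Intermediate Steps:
N(g) = 1
d = 1535 (d = -4 + (1496 - (-25 + 1*(-18))) = -4 + (1496 - (-25 - 18)) = -4 + (1496 - 1*(-43)) = -4 + (1496 + 43) = -4 + 1539 = 1535)
P = -26 (P = -13*2 = -26)
-216/d + P/(1/(1171 + 3880)) = -216/1535 - 26/(1/(1171 + 3880)) = -216*1/1535 - 26/(1/5051) = -216/1535 - 26/1/5051 = -216/1535 - 26*5051 = -216/1535 - 131326 = -201585626/1535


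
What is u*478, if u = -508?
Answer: -242824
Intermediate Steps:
u*478 = -508*478 = -242824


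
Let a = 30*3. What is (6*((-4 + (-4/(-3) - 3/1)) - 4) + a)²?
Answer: 1024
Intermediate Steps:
a = 90
(6*((-4 + (-4/(-3) - 3/1)) - 4) + a)² = (6*((-4 + (-4/(-3) - 3/1)) - 4) + 90)² = (6*((-4 + (-4*(-⅓) - 3*1)) - 4) + 90)² = (6*((-4 + (4/3 - 3)) - 4) + 90)² = (6*((-4 - 5/3) - 4) + 90)² = (6*(-17/3 - 4) + 90)² = (6*(-29/3) + 90)² = (-58 + 90)² = 32² = 1024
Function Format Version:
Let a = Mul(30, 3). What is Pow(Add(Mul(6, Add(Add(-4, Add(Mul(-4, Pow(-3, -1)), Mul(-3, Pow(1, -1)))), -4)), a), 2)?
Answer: 1024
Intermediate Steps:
a = 90
Pow(Add(Mul(6, Add(Add(-4, Add(Mul(-4, Pow(-3, -1)), Mul(-3, Pow(1, -1)))), -4)), a), 2) = Pow(Add(Mul(6, Add(Add(-4, Add(Mul(-4, Pow(-3, -1)), Mul(-3, Pow(1, -1)))), -4)), 90), 2) = Pow(Add(Mul(6, Add(Add(-4, Add(Mul(-4, Rational(-1, 3)), Mul(-3, 1))), -4)), 90), 2) = Pow(Add(Mul(6, Add(Add(-4, Add(Rational(4, 3), -3)), -4)), 90), 2) = Pow(Add(Mul(6, Add(Add(-4, Rational(-5, 3)), -4)), 90), 2) = Pow(Add(Mul(6, Add(Rational(-17, 3), -4)), 90), 2) = Pow(Add(Mul(6, Rational(-29, 3)), 90), 2) = Pow(Add(-58, 90), 2) = Pow(32, 2) = 1024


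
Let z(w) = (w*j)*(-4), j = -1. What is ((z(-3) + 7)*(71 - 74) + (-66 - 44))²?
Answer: 9025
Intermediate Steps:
z(w) = 4*w (z(w) = (w*(-1))*(-4) = -w*(-4) = 4*w)
((z(-3) + 7)*(71 - 74) + (-66 - 44))² = ((4*(-3) + 7)*(71 - 74) + (-66 - 44))² = ((-12 + 7)*(-3) - 110)² = (-5*(-3) - 110)² = (15 - 110)² = (-95)² = 9025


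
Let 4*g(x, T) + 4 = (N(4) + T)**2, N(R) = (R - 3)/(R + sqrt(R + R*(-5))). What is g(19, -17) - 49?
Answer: 339/16 + 135*I/128 ≈ 21.188 + 1.0547*I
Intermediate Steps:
N(R) = (-3 + R)/(R + 2*sqrt(-R)) (N(R) = (-3 + R)/(R + sqrt(R - 5*R)) = (-3 + R)/(R + sqrt(-4*R)) = (-3 + R)/(R + 2*sqrt(-R)))
g(x, T) = -1 + (T + (4 - 4*I)/32)**2/4 (g(x, T) = -1 + ((-3 + 4)/(4 + 2*sqrt(-1*4)) + T)**2/4 = -1 + (1/(4 + 2*sqrt(-4)) + T)**2/4 = -1 + (1/(4 + 2*(2*I)) + T)**2/4 = -1 + (1/(4 + 4*I) + T)**2/4 = -1 + (((4 - 4*I)/32)*1 + T)**2/4 = -1 + ((4 - 4*I)/32 + T)**2/4 = -1 + (T + (4 - 4*I)/32)**2/4)
g(19, -17) - 49 = (-1 + (1 - I + 8*(-17))**2/256) - 49 = (-1 + (1 - I - 136)**2/256) - 49 = (-1 + (-135 - I)**2/256) - 49 = -50 + (-135 - I)**2/256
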